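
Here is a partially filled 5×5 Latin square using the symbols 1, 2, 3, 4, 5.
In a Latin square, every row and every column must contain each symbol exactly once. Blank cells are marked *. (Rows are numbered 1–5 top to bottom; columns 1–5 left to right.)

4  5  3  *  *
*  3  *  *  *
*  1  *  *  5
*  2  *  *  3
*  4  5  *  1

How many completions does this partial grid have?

Row 1, column 4: eliminating its row and column leaves {1, 2}.
Row 1, column 5: eliminating its row and column leaves {2}.
Row 2, column 1: eliminating its row and column leaves {1, 2, 5}.
Row 2, column 3: eliminating its row and column leaves {1, 2, 4}.
Row 2, column 4: eliminating its row and column leaves {1, 2, 4, 5}.
Row 2, column 5: eliminating its row and column leaves {2, 4}.
Row 3, column 1: eliminating its row and column leaves {2, 3}.
Row 3, column 3: eliminating its row and column leaves {2, 4}.
Row 3, column 4: eliminating its row and column leaves {2, 3, 4}.
Row 4, column 1: eliminating its row and column leaves {1, 5}.
Row 4, column 3: eliminating its row and column leaves {1, 4}.
Row 4, column 4: eliminating its row and column leaves {1, 4, 5}.
Row 5, column 1: eliminating its row and column leaves {2, 3}.
Row 5, column 4: eliminating its row and column leaves {2, 3}.
Enumerating the assignments across these blanks that avoid any row or column repeat gives 3 completions.

3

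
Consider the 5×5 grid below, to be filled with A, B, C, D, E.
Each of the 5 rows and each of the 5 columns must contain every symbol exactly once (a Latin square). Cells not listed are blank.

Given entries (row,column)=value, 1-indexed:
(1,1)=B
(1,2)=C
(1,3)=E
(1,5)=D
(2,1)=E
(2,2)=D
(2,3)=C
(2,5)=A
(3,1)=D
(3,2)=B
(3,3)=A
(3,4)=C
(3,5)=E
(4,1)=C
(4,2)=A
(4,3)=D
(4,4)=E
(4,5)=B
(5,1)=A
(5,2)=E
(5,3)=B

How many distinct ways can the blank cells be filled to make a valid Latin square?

1

Row 1, column 4: eliminating its row and column leaves {A}.
Row 2, column 4: eliminating its row and column leaves {B}.
Row 5, column 4: eliminating its row and column leaves {D}.
Row 5, column 5: eliminating its row and column leaves {C}.
Only one assignment across all blanks avoids any row or column repeat, giving 1 completion.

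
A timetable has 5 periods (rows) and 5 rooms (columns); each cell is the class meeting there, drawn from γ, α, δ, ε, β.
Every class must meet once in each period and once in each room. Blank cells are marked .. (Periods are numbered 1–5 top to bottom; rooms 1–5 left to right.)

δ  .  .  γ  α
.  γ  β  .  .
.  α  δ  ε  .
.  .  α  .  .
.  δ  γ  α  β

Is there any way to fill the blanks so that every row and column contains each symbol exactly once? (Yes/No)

Yes

No period or room among the givens repeats a symbol, and propagating forced cells runs into no contradiction.
One valid completion exists (for instance, δ β ε γ α / α γ β δ ε / β α δ ε γ / γ ε α β δ / ε δ γ α β).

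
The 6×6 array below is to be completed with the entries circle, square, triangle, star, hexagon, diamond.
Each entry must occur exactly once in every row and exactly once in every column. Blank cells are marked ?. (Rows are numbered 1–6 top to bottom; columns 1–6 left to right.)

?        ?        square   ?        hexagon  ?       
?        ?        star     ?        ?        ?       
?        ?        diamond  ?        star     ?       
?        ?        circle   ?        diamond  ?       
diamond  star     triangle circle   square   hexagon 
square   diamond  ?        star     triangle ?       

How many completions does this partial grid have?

Row 1, column 1: eliminating its row and column leaves {circle, triangle, star}.
Row 1, column 2: eliminating its row and column leaves {circle, triangle}.
Row 1, column 4: eliminating its row and column leaves {triangle, diamond}.
Row 1, column 6: eliminating its row and column leaves {circle, triangle, star, diamond}.
Row 2, column 1: eliminating its row and column leaves {circle, triangle, hexagon}.
Row 2, column 2: eliminating its row and column leaves {circle, square, triangle, hexagon}.
Row 2, column 4: eliminating its row and column leaves {square, triangle, hexagon, diamond}.
Row 2, column 5: eliminating its row and column leaves {circle}.
Row 2, column 6: eliminating its row and column leaves {circle, square, triangle, diamond}.
Row 3, column 1: eliminating its row and column leaves {circle, triangle, hexagon}.
Row 3, column 2: eliminating its row and column leaves {circle, square, triangle, hexagon}.
Row 3, column 4: eliminating its row and column leaves {square, triangle, hexagon}.
Row 3, column 6: eliminating its row and column leaves {circle, square, triangle}.
Row 4, column 1: eliminating its row and column leaves {triangle, star, hexagon}.
Row 4, column 2: eliminating its row and column leaves {square, triangle, hexagon}.
Row 4, column 4: eliminating its row and column leaves {square, triangle, hexagon}.
Row 4, column 6: eliminating its row and column leaves {square, triangle, star}.
Row 6, column 3: eliminating its row and column leaves {hexagon}.
Row 6, column 6: eliminating its row and column leaves {circle}.
Enumerating the assignments across these blanks that avoid any row or column repeat gives 16 completions.

16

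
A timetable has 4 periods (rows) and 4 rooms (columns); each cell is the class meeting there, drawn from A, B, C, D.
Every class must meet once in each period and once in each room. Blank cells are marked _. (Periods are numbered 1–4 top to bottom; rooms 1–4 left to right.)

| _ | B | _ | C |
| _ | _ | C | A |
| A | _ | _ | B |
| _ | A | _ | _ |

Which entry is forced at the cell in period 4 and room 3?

Period 1, room 1: period 1 has {B, C} and room 1 has {A}, leaving only D.
Period 1, room 3: period 1 has {B, C, D} and room 3 has {C}, leaving only A.
Period 2, room 1: period 2 has {A, C} and room 1 has {A, D}, leaving only B.
Period 2, room 2: period 2 has {A, B, C} and room 2 has {A, B}, leaving only D.
Period 3, room 2: period 3 has {A, B} and room 2 has {A, B, D}, leaving only C.
Period 3, room 3: period 3 has {A, B, C} and room 3 has {A, C}, leaving only D.
Period 4 already has {A} and room 3 already has {A, C, D}, so period 4, room 3 must be B.

B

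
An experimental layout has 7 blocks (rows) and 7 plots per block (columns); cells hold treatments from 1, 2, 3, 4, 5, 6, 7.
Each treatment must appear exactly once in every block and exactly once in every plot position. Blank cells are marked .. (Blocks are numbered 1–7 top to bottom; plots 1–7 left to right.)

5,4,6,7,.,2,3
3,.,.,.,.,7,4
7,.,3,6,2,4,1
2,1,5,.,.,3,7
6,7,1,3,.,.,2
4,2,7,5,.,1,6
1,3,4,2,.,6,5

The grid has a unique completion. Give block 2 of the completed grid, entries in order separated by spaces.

Block 2, plot 3: block 2 has {3, 4, 7} and plot 3 has {1, 3, 4, 5, 6, 7}, leaving only 2.
Block 2, plot 4: block 2 has {2, 3, 4, 7} and plot 4 has {2, 3, 5, 6, 7}, leaving only 1.
Block 1, plot 5: block 1 has {2, 3, 4, 5, 6, 7} and plot 5 has {2}, leaving only 1.
Block 3, plot 2: block 3 has {1, 2, 3, 4, 6, 7} and plot 2 has {1, 2, 3, 4, 7}, leaving only 5.
Block 2, plot 2: block 2 has {1, 2, 3, 4, 7} and plot 2 has {1, 2, 3, 4, 5, 7}, leaving only 6.
Block 2, plot 5: block 2 has {1, 2, 3, 4, 6, 7} and plot 5 has {1, 2}, leaving only 5.
So block 2 reads: 3 6 2 1 5 7 4.

3 6 2 1 5 7 4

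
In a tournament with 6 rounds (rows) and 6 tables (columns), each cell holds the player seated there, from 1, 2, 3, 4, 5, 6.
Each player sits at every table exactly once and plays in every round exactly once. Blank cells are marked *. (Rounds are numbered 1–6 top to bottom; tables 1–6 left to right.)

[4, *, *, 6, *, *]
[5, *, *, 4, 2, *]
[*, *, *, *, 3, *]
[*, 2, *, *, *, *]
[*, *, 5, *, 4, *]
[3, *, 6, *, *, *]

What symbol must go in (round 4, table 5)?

Round 4, table 5 is narrowed to {1, 5, 6}.
If it were 1, then round 6, table 5 would be left with no valid symbol.
If it were 5, then round 6, table 5 would be left with no valid symbol.
So round 4, table 5 must be 6.

6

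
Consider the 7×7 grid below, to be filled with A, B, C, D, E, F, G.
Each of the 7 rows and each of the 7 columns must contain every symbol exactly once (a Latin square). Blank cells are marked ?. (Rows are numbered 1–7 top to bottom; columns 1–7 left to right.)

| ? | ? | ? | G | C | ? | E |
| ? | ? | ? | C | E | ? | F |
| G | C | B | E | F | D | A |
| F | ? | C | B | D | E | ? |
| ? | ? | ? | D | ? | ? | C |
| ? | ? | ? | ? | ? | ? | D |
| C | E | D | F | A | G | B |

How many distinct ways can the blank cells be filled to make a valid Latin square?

9

Row 1, column 1: eliminating its row and column leaves {A, B, D}.
Row 1, column 2: eliminating its row and column leaves {A, B, D, F}.
Row 1, column 3: eliminating its row and column leaves {A, F}.
Row 1, column 6: eliminating its row and column leaves {A, B, F}.
Row 2, column 1: eliminating its row and column leaves {A, B, D}.
Row 2, column 2: eliminating its row and column leaves {A, B, D, G}.
Row 2, column 3: eliminating its row and column leaves {A, G}.
Row 2, column 6: eliminating its row and column leaves {A, B}.
Row 4, column 2: eliminating its row and column leaves {A, G}.
Row 4, column 7: eliminating its row and column leaves {G}.
Row 5, column 1: eliminating its row and column leaves {A, B, E}.
Row 5, column 2: eliminating its row and column leaves {A, B, F, G}.
Row 5, column 3: eliminating its row and column leaves {A, E, F, G}.
Row 5, column 5: eliminating its row and column leaves {B, G}.
Row 5, column 6: eliminating its row and column leaves {A, B, F}.
Row 6, column 1: eliminating its row and column leaves {A, B, E}.
Row 6, column 2: eliminating its row and column leaves {A, B, F, G}.
Row 6, column 3: eliminating its row and column leaves {A, E, F, G}.
Row 6, column 4: eliminating its row and column leaves {A}.
Row 6, column 5: eliminating its row and column leaves {B, G}.
Row 6, column 6: eliminating its row and column leaves {A, B, C, F}.
Enumerating the assignments across these blanks that avoid any row or column repeat gives 9 completions.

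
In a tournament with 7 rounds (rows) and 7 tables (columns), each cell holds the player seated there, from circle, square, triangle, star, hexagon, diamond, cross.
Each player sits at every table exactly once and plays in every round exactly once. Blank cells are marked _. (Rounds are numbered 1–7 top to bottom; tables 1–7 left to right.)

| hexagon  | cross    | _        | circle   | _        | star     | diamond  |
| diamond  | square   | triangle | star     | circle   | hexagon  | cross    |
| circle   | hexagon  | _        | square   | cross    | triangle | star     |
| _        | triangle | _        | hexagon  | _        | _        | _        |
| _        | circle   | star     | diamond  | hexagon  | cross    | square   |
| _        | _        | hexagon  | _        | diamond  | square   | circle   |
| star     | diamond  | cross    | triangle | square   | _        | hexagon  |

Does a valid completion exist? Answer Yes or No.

Round 4, table 7: round 4 together with table 7 already contain {circle, square, triangle, star, hexagon, diamond, cross} — every symbol — so nothing can go there. The grid has no valid completion.

No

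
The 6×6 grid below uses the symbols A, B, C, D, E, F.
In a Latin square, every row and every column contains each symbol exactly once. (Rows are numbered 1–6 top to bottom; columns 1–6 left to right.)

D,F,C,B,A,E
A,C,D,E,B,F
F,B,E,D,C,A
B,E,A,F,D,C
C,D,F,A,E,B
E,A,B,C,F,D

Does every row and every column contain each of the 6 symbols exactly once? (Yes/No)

Yes

Each row is a permutation of the 6 symbols, and so is each column.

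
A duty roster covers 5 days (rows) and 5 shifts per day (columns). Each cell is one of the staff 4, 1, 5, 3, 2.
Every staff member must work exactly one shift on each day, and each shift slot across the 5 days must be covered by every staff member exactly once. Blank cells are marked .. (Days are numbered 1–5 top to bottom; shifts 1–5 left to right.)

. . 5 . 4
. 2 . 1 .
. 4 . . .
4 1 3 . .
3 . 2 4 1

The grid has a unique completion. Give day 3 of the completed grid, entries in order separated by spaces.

Day 3, shift 3: day 3 has {4} and shift 3 has {5, 3, 2}, leaving only 1.
Day 1, shift 2: day 1 has {4, 5} and shift 2 has {4, 1, 2}, leaving only 3.
Day 1, shift 4: day 1 has {4, 5, 3} and shift 4 has {4, 1}, leaving only 2.
Day 1, shift 1: day 1 has {4, 5, 3, 2} and shift 1 has {4, 3}, leaving only 1.
Day 2, shift 1: day 2 has {1, 2} and shift 1 has {4, 1, 3}, leaving only 5.
Day 3, shift 1: day 3 has {4, 1} and shift 1 has {4, 1, 5, 3}, leaving only 2.
Day 2, shift 3: day 2 has {1, 5, 2} and shift 3 has {1, 5, 3, 2}, leaving only 4.
Day 2, shift 5: day 2 has {4, 1, 5, 2} and shift 5 has {4, 1}, leaving only 3.
Day 3, shift 5: day 3 has {4, 1, 2} and shift 5 has {4, 1, 3}, leaving only 5.
Day 3, shift 4: day 3 has {4, 1, 5, 2} and shift 4 has {4, 1, 2}, leaving only 3.
So day 3 reads: 2 4 1 3 5.

2 4 1 3 5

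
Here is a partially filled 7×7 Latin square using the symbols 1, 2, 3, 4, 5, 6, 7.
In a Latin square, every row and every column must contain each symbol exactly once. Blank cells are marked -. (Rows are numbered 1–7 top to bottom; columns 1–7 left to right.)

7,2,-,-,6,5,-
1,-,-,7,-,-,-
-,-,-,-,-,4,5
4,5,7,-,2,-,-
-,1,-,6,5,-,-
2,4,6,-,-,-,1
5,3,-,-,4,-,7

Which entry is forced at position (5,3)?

Row 2, column 2: row 2 has {1, 7} and column 2 has {1, 2, 3, 4, 5}, leaving only 6.
Row 2, column 5: row 2 has {1, 6, 7} and column 5 has {2, 4, 5, 6}, leaving only 3.
Row 2, column 6: row 2 has {1, 3, 6, 7} and column 6 has {4, 5}, leaving only 2.
Row 2, column 7: row 2 has {1, 2, 3, 6, 7} and column 7 has {1, 5, 7}, leaving only 4.
Row 1, column 7: row 1 has {2, 5, 6, 7} and column 7 has {1, 4, 5, 7}, leaving only 3.
Row 2, column 3: row 2 has {1, 2, 3, 4, 6, 7} and column 3 has {6, 7}, leaving only 5.
Row 3, column 2: row 3 has {4, 5} and column 2 has {1, 2, 3, 4, 5, 6}, leaving only 7.
Row 3, column 5: row 3 has {4, 5, 7} and column 5 has {2, 3, 4, 5, 6}, leaving only 1.
Row 4, column 7: row 4 has {2, 4, 5, 7} and column 7 has {1, 3, 4, 5, 7}, leaving only 6.
Row 5, column 1: row 5 has {1, 5, 6} and column 1 has {1, 2, 4, 5, 7}, leaving only 3.
Row 3, column 1: row 3 has {1, 4, 5, 7} and column 1 has {1, 2, 3, 4, 5, 7}, leaving only 6.
Row 5, column 6: row 5 has {1, 3, 5, 6} and column 6 has {2, 4, 5}, leaving only 7.
Row 5, column 7: row 5 has {1, 3, 5, 6, 7} and column 7 has {1, 3, 4, 5, 6, 7}, leaving only 2.
Row 5 already has {1, 2, 3, 5, 6, 7} and column 3 already has {5, 6, 7}, so row 5, column 3 must be 4.

4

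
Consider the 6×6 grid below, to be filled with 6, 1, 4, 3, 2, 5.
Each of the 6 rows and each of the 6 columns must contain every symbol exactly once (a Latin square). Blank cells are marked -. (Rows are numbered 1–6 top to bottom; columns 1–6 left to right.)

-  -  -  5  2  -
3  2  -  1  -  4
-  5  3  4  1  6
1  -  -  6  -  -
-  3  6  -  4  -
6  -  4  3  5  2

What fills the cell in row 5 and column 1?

5

Row 1, column 1: row 1 has {2, 5} and column 1 has {6, 1, 3}, leaving only 4.
Row 1, column 3: row 1 has {4, 2, 5} and column 3 has {6, 4, 3}, leaving only 1.
Row 1, column 2: row 1 has {1, 4, 2, 5} and column 2 has {3, 2, 5}, leaving only 6.
Row 1, column 6: row 1 has {6, 1, 4, 2, 5} and column 6 has {6, 4, 2}, leaving only 3.
Row 2, column 3: row 2 has {1, 4, 3, 2} and column 3 has {6, 1, 4, 3}, leaving only 5.
Row 2, column 5: row 2 has {1, 4, 3, 2, 5} and column 5 has {1, 4, 2, 5}, leaving only 6.
Row 3, column 1: row 3 has {6, 1, 4, 3, 5} and column 1 has {6, 1, 4, 3}, leaving only 2.
Row 5 already has {6, 4, 3} and column 1 already has {6, 1, 4, 3, 2}, so row 5, column 1 must be 5.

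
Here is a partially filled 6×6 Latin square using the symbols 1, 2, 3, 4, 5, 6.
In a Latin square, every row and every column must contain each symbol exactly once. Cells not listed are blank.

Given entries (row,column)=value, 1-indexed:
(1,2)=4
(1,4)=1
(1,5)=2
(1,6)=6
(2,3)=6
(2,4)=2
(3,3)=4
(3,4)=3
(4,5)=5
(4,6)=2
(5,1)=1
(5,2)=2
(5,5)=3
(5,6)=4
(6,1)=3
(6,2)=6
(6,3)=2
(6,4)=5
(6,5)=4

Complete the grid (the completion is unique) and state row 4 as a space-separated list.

Row 1, column 1: row 1 has {1, 2, 4, 6} and column 1 has {1, 3}, leaving only 5.
Row 1, column 3: row 1 has {1, 2, 4, 5, 6} and column 3 has {2, 4, 6}, leaving only 3.
Row 4, column 3: row 4 has {2, 5} and column 3 has {2, 3, 4, 6}, leaving only 1.
Row 4, column 2: row 4 has {1, 2, 5} and column 2 has {2, 4, 6}, leaving only 3.
Row 2, column 1: row 2 has {2, 6} and column 1 has {1, 3, 5}, leaving only 4.
Row 4, column 1: row 4 has {1, 2, 3, 5} and column 1 has {1, 3, 4, 5}, leaving only 6.
Row 4, column 4: row 4 has {1, 2, 3, 5, 6} and column 4 has {1, 2, 3, 5}, leaving only 4.
So row 4 reads: 6 3 1 4 5 2.

6 3 1 4 5 2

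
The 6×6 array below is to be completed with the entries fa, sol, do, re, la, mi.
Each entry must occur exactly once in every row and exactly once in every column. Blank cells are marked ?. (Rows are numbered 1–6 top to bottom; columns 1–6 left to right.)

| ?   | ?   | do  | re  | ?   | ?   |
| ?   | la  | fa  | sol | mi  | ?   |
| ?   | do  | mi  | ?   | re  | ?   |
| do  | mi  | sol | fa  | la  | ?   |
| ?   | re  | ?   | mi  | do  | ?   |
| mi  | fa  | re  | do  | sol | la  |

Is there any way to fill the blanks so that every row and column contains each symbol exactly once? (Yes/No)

Yes

No row or column among the givens repeats a symbol, and propagating forced cells runs into no contradiction.
One valid completion exists (for instance, la sol do re fa mi / re la fa sol mi do / fa do mi la re sol / do mi sol fa la re / sol re la mi do fa / mi fa re do sol la).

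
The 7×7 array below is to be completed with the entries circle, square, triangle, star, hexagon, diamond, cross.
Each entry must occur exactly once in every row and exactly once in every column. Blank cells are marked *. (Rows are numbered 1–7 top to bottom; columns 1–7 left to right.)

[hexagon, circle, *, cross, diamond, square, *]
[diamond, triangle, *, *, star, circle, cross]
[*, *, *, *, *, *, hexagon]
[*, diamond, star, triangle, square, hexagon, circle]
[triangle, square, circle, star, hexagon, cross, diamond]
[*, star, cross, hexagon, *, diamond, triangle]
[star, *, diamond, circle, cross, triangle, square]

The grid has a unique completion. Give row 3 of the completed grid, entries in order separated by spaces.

circle cross square diamond triangle star hexagon

Row 3, column 2: row 3 has {hexagon} and column 2 has {circle, square, triangle, star, diamond}, leaving only cross.
Row 3, column 6: row 3 has {hexagon, cross} and column 6 has {circle, square, triangle, hexagon, diamond, cross}, leaving only star.
Row 1, column 3: row 1 has {circle, square, hexagon, diamond, cross} and column 3 has {circle, star, diamond, cross}, leaving only triangle.
Row 3, column 3: row 3 has {star, hexagon, cross} and column 3 has {circle, triangle, star, diamond, cross}, leaving only square.
Row 3, column 1: row 3 has {square, star, hexagon, cross} and column 1 has {triangle, star, hexagon, diamond}, leaving only circle.
Row 3, column 4: row 3 has {circle, square, star, hexagon, cross} and column 4 has {circle, triangle, star, hexagon, cross}, leaving only diamond.
Row 3, column 5: row 3 has {circle, square, star, hexagon, diamond, cross} and column 5 has {square, star, hexagon, diamond, cross}, leaving only triangle.
So row 3 reads: circle cross square diamond triangle star hexagon.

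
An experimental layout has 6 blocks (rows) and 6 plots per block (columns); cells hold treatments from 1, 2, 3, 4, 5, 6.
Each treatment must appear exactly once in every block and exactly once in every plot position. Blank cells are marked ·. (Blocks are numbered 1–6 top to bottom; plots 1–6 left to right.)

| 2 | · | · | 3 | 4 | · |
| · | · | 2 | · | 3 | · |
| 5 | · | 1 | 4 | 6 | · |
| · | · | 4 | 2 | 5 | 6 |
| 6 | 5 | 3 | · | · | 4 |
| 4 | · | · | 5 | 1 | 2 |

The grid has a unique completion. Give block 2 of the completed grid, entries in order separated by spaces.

Block 2, plot 1: block 2 has {2, 3} and plot 1 has {2, 4, 5, 6}, leaving only 1.
Block 2, plot 4: block 2 has {1, 2, 3} and plot 4 has {2, 3, 4, 5}, leaving only 6.
Block 2, plot 2: block 2 has {1, 2, 3, 6} and plot 2 has {5}, leaving only 4.
Block 2, plot 6: block 2 has {1, 2, 3, 4, 6} and plot 6 has {2, 4, 6}, leaving only 5.
So block 2 reads: 1 4 2 6 3 5.

1 4 2 6 3 5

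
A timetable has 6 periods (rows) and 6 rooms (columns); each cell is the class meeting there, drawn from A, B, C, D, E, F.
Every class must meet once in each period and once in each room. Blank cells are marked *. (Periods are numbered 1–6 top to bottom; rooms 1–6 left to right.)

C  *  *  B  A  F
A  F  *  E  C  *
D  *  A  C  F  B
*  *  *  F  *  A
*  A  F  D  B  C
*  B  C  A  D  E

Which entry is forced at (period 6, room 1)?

Period 6 already has {A, B, C, D, E} and room 1 already has {A, C, D}, so period 6, room 1 must be F.

F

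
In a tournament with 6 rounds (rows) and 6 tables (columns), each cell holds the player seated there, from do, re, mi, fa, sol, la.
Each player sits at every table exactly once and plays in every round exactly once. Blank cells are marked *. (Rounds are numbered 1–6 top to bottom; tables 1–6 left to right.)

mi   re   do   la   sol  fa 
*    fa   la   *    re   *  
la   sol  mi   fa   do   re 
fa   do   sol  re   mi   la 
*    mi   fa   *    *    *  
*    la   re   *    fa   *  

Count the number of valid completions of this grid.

Round 2, table 1: eliminating its round and table leaves {do, sol}.
Round 2, table 4: eliminating its round and table leaves {do, mi, sol}.
Round 2, table 6: eliminating its round and table leaves {do, mi, sol}.
Round 5, table 1: eliminating its round and table leaves {do, re, sol}.
Round 5, table 4: eliminating its round and table leaves {do, sol}.
Round 5, table 5: eliminating its round and table leaves {la}.
Round 5, table 6: eliminating its round and table leaves {do, sol}.
Round 6, table 1: eliminating its round and table leaves {do, sol}.
Round 6, table 4: eliminating its round and table leaves {do, mi, sol}.
Round 6, table 6: eliminating its round and table leaves {do, mi, sol}.
Enumerating the assignments across these blanks that avoid any round or table repeat gives 4 completions.

4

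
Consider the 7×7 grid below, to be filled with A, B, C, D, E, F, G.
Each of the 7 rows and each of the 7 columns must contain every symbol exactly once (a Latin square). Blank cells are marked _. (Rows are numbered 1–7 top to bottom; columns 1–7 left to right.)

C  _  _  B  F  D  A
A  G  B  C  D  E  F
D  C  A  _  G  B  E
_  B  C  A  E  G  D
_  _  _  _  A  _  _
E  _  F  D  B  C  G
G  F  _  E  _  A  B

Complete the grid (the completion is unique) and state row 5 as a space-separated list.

B D E G A F C

Row 5, column 6: row 5 has {A} and column 6 has {A, B, C, D, E, G}, leaving only F.
Row 5, column 1: row 5 has {A, F} and column 1 has {A, C, D, E, G}, leaving only B.
Row 5, column 4: row 5 has {A, B, F} and column 4 has {A, B, C, D, E}, leaving only G.
Row 5, column 7: row 5 has {A, B, F, G} and column 7 has {A, B, D, E, F, G}, leaving only C.
Row 1, column 2: row 1 has {A, B, C, D, F} and column 2 has {B, C, F, G}, leaving only E.
Row 5, column 2: row 5 has {A, B, C, F, G} and column 2 has {B, C, E, F, G}, leaving only D.
Row 5, column 3: row 5 has {A, B, C, D, F, G} and column 3 has {A, B, C, F}, leaving only E.
So row 5 reads: B D E G A F C.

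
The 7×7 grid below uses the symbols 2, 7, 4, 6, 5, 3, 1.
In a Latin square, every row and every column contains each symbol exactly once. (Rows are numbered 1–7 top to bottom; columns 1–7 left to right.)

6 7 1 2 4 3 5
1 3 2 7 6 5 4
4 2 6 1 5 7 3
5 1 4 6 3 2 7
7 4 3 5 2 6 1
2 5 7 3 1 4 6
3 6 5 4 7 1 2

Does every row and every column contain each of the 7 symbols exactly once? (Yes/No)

Each row is a permutation of the 7 symbols, and so is each column.

Yes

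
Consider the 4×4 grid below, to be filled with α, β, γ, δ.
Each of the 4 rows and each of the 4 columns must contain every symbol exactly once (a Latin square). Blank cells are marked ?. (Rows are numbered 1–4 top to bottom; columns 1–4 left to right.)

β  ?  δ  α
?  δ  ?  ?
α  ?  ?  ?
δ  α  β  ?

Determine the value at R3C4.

δ

Row 1, column 2: row 1 has {α, β, δ} and column 2 has {α, δ}, leaving only γ.
Row 2, column 1: row 2 has {δ} and column 1 has {α, β, δ}, leaving only γ.
Row 2, column 3: row 2 has {γ, δ} and column 3 has {β, δ}, leaving only α.
Row 2, column 4: row 2 has {α, γ, δ} and column 4 has {α}, leaving only β.
Row 3, column 2: row 3 has {α} and column 2 has {α, γ, δ}, leaving only β.
Row 3, column 3: row 3 has {α, β} and column 3 has {α, β, δ}, leaving only γ.
Row 3 already has {α, β, γ} and column 4 already has {α, β}, so row 3, column 4 must be δ.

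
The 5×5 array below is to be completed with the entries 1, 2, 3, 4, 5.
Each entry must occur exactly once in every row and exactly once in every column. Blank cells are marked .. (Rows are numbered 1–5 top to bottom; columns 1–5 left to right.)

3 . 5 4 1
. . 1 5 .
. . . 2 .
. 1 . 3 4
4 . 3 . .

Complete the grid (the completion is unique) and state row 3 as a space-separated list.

Row 3, column 3: row 3 has {2} and column 3 has {1, 3, 5}, leaving only 4.
Row 1, column 2: row 1 has {1, 3, 4, 5} and column 2 has {1}, leaving only 2.
Row 2, column 1: row 2 has {1, 5} and column 1 has {3, 4}, leaving only 2.
Row 2, column 5: row 2 has {1, 2, 5} and column 5 has {1, 4}, leaving only 3.
Row 3, column 5: row 3 has {2, 4} and column 5 has {1, 3, 4}, leaving only 5.
Row 3, column 1: row 3 has {2, 4, 5} and column 1 has {2, 3, 4}, leaving only 1.
Row 3, column 2: row 3 has {1, 2, 4, 5} and column 2 has {1, 2}, leaving only 3.
So row 3 reads: 1 3 4 2 5.

1 3 4 2 5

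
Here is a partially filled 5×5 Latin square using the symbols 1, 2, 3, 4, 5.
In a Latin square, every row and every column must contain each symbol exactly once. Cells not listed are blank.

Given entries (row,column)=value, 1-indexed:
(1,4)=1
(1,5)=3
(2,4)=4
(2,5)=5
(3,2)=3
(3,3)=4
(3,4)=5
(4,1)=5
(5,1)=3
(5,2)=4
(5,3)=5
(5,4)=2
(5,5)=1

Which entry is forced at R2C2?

1

Row 1, column 3: row 1 has {1, 3} and column 3 has {4, 5}, leaving only 2.
Row 1, column 1: row 1 has {1, 2, 3} and column 1 has {3, 5}, leaving only 4.
Row 1, column 2: row 1 has {1, 2, 3, 4} and column 2 has {3, 4}, leaving only 5.
Row 3, column 5: row 3 has {3, 4, 5} and column 5 has {1, 3, 5}, leaving only 2.
Row 3, column 1: row 3 has {2, 3, 4, 5} and column 1 has {3, 4, 5}, leaving only 1.
Row 2, column 1: row 2 has {4, 5} and column 1 has {1, 3, 4, 5}, leaving only 2.
Row 2 already has {2, 4, 5} and column 2 already has {3, 4, 5}, so row 2, column 2 must be 1.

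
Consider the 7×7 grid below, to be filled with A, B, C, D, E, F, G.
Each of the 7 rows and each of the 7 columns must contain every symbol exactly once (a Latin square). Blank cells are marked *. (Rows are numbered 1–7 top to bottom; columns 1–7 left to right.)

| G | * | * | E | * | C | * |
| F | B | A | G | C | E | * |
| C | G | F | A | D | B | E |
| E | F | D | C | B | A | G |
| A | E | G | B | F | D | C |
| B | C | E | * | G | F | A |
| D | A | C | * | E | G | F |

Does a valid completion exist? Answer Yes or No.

No

Row 7, column 4: row 7 together with column 4 already contain {A, B, C, D, E, F, G} — every symbol — so nothing can go there. The grid has no valid completion.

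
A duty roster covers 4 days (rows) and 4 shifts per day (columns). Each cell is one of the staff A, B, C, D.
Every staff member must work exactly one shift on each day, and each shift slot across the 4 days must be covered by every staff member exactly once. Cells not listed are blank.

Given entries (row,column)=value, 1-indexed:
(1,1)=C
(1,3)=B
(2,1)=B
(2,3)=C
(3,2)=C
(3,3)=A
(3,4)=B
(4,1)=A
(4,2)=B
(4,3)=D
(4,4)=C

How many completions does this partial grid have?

2

Day 1, shift 2: eliminating its day and shift leaves {A, D}.
Day 1, shift 4: eliminating its day and shift leaves {A, D}.
Day 2, shift 2: eliminating its day and shift leaves {A, D}.
Day 2, shift 4: eliminating its day and shift leaves {A, D}.
Day 3, shift 1: eliminating its day and shift leaves {D}.
Enumerating the assignments across these blanks that avoid any day or shift repeat gives 2 completions.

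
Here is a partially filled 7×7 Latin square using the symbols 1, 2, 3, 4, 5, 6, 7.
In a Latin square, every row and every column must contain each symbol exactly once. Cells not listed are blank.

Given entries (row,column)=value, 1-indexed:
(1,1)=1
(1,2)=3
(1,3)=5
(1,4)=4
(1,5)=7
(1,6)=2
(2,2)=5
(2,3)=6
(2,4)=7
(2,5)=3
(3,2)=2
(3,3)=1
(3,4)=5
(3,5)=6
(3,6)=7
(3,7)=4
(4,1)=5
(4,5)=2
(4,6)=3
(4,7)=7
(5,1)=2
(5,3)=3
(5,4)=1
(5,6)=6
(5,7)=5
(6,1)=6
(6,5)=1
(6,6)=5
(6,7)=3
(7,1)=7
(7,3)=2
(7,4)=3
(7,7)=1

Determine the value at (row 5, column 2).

Row 1, column 7: row 1 has {1, 2, 3, 4, 5, 7} and column 7 has {1, 3, 4, 5, 7}, leaving only 6.
Row 2, column 1: row 2 has {3, 5, 6, 7} and column 1 has {1, 2, 5, 6, 7}, leaving only 4.
Row 2, column 6: row 2 has {3, 4, 5, 6, 7} and column 6 has {2, 3, 5, 6, 7}, leaving only 1.
Row 2, column 7: row 2 has {1, 3, 4, 5, 6, 7} and column 7 has {1, 3, 4, 5, 6, 7}, leaving only 2.
Row 3, column 1: row 3 has {1, 2, 4, 5, 6, 7} and column 1 has {1, 2, 4, 5, 6, 7}, leaving only 3.
Row 4, column 3: row 4 has {2, 3, 5, 7} and column 3 has {1, 2, 3, 5, 6}, leaving only 4.
Row 4, column 4: row 4 has {2, 3, 4, 5, 7} and column 4 has {1, 3, 4, 5, 7}, leaving only 6.
Row 4, column 2: row 4 has {2, 3, 4, 5, 6, 7} and column 2 has {2, 3, 5}, leaving only 1.
Row 5, column 5: row 5 has {1, 2, 3, 5, 6} and column 5 has {1, 2, 3, 6, 7}, leaving only 4.
Row 5 already has {1, 2, 3, 4, 5, 6} and column 2 already has {1, 2, 3, 5}, so row 5, column 2 must be 7.

7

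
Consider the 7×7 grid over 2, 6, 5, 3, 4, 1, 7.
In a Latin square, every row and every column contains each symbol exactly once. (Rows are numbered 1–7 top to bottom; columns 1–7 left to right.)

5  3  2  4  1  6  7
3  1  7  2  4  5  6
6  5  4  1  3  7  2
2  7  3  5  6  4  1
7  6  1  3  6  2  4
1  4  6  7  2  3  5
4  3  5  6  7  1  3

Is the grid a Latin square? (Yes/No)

Row 7 contains 3 twice (at columns 2 and 7); row 5 is also not a permutation.

No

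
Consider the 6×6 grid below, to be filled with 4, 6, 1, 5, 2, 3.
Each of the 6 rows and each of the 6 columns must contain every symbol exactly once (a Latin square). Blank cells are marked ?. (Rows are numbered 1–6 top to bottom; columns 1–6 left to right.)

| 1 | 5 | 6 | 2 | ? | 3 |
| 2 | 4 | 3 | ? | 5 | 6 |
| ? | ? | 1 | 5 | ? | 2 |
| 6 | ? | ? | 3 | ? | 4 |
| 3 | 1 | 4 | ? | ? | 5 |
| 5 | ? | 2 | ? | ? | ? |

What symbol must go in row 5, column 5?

Row 1, column 5: row 1 has {6, 1, 5, 2, 3} and column 5 has {5}, leaving only 4.
Row 2, column 4: row 2 has {4, 6, 5, 2, 3} and column 4 has {5, 2, 3}, leaving only 1.
Row 3, column 1: row 3 has {1, 5, 2} and column 1 has {6, 1, 5, 2, 3}, leaving only 4.
Row 4, column 2: row 4 has {4, 6, 3} and column 2 has {4, 1, 5}, leaving only 2.
Row 4, column 3: row 4 has {4, 6, 2, 3} and column 3 has {4, 6, 1, 2, 3}, leaving only 5.
Row 4, column 5: row 4 has {4, 6, 5, 2, 3} and column 5 has {4, 5}, leaving only 1.
Row 5, column 4: row 5 has {4, 1, 5, 3} and column 4 has {1, 5, 2, 3}, leaving only 6.
Row 5 already has {4, 6, 1, 5, 3} and column 5 already has {4, 1, 5}, so row 5, column 5 must be 2.

2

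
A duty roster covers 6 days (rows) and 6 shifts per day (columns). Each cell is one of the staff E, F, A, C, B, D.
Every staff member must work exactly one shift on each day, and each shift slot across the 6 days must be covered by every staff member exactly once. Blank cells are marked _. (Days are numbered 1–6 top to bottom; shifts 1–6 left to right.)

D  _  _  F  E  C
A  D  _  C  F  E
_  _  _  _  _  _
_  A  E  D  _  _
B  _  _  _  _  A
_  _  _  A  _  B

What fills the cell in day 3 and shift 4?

B

Day 1, shift 2: day 1 has {E, F, C, D} and shift 2 has {A, D}, leaving only B.
Day 1, shift 3: day 1 has {E, F, C, B, D} and shift 3 has {E}, leaving only A.
Day 2, shift 3: day 2 has {E, F, A, C, D} and shift 3 has {E, A}, leaving only B.
Day 4, shift 6: day 4 has {E, A, D} and shift 6 has {E, A, C, B}, leaving only F.
Day 3, shift 6: day 3 has {} and shift 6 has {E, F, A, C, B}, leaving only D.
Day 4, shift 1: day 4 has {E, F, A, D} and shift 1 has {A, B, D}, leaving only C.
Day 4, shift 5: day 4 has {E, F, A, C, D} and shift 5 has {E, F}, leaving only B.
Day 5, shift 4: day 5 has {A, B} and shift 4 has {F, A, C, D}, leaving only E.
Day 3 already has {D} and shift 4 already has {E, F, A, C, D}, so day 3, shift 4 must be B.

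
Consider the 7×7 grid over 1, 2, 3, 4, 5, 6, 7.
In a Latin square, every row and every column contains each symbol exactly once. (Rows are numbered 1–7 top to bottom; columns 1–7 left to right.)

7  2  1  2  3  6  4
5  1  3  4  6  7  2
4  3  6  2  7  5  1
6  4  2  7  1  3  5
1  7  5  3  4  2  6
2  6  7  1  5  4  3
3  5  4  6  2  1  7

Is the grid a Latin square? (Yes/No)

No

Column 4 contains 2 twice (at rows 1 and 3), so it is not a permutation.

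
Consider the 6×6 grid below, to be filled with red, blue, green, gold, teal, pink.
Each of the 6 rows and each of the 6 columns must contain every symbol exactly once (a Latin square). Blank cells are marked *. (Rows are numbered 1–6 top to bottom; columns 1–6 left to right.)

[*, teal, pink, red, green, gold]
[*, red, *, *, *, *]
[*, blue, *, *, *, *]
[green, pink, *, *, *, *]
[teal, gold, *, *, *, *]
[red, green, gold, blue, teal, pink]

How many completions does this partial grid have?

Row 1, column 1: eliminating its row and column leaves {blue}.
Row 2, column 1: eliminating its row and column leaves {blue, gold, pink}.
Row 2, column 3: eliminating its row and column leaves {blue, green, teal}.
Row 2, column 4: eliminating its row and column leaves {green, gold, teal, pink}.
Row 2, column 5: eliminating its row and column leaves {blue, gold, pink}.
Row 2, column 6: eliminating its row and column leaves {blue, green, teal}.
Row 3, column 1: eliminating its row and column leaves {gold, pink}.
Row 3, column 3: eliminating its row and column leaves {red, green, teal}.
Row 3, column 4: eliminating its row and column leaves {green, gold, teal, pink}.
Row 3, column 5: eliminating its row and column leaves {red, gold, pink}.
Row 3, column 6: eliminating its row and column leaves {red, green, teal}.
Row 4, column 3: eliminating its row and column leaves {red, blue, teal}.
Row 4, column 4: eliminating its row and column leaves {gold, teal}.
Row 4, column 5: eliminating its row and column leaves {red, blue, gold}.
Row 4, column 6: eliminating its row and column leaves {red, blue, teal}.
Row 5, column 3: eliminating its row and column leaves {red, blue, green}.
Row 5, column 4: eliminating its row and column leaves {green, pink}.
Row 5, column 5: eliminating its row and column leaves {red, blue, pink}.
Row 5, column 6: eliminating its row and column leaves {red, blue, green}.
Enumerating the assignments across these blanks that avoid any row or column repeat gives 40 completions.

40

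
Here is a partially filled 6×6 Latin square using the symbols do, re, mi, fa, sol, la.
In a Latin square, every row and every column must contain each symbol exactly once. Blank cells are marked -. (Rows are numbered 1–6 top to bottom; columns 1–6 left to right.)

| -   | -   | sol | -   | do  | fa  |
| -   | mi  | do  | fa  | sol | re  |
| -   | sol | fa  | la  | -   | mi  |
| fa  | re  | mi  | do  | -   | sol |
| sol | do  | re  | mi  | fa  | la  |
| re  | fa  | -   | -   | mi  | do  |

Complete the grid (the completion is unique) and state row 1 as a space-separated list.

Row 1, column 2: row 1 has {do, fa, sol} and column 2 has {do, re, mi, fa, sol}, leaving only la.
Row 1, column 1: row 1 has {do, fa, sol, la} and column 1 has {re, fa, sol}, leaving only mi.
Row 1, column 4: row 1 has {do, mi, fa, sol, la} and column 4 has {do, mi, fa, la}, leaving only re.
So row 1 reads: mi la sol re do fa.

mi la sol re do fa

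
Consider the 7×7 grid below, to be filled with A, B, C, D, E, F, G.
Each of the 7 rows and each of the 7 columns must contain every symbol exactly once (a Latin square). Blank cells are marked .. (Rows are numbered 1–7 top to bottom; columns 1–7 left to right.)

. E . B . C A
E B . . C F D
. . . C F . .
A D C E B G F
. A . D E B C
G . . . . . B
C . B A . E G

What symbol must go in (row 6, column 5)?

Row 2, column 4: row 2 has {B, C, D, E, F} and column 4 has {A, B, C, D, E}, leaving only G.
Row 2, column 3: row 2 has {B, C, D, E, F, G} and column 3 has {B, C}, leaving only A.
Row 3, column 2: row 3 has {C, F} and column 2 has {A, B, D, E}, leaving only G.
Row 3, column 7: row 3 has {C, F, G} and column 7 has {A, B, C, D, F, G}, leaving only E.
Row 3, column 3: row 3 has {C, E, F, G} and column 3 has {A, B, C}, leaving only D.
Row 3, column 1: row 3 has {C, D, E, F, G} and column 1 has {A, C, E, G}, leaving only B.
Row 3, column 6: row 3 has {B, C, D, E, F, G} and column 6 has {B, C, E, F, G}, leaving only A.
Row 5, column 1: row 5 has {A, B, C, D, E} and column 1 has {A, B, C, E, G}, leaving only F.
Row 1, column 1: row 1 has {A, B, C, E} and column 1 has {A, B, C, E, F, G}, leaving only D.
Row 1, column 5: row 1 has {A, B, C, D, E} and column 5 has {B, C, E, F}, leaving only G.
Row 1, column 3: row 1 has {A, B, C, D, E, G} and column 3 has {A, B, C, D}, leaving only F.
Row 5, column 3: row 5 has {A, B, C, D, E, F} and column 3 has {A, B, C, D, F}, leaving only G.
Row 6, column 3: row 6 has {B, G} and column 3 has {A, B, C, D, F, G}, leaving only E.
Row 6, column 4: row 6 has {B, E, G} and column 4 has {A, B, C, D, E, G}, leaving only F.
Row 6, column 2: row 6 has {B, E, F, G} and column 2 has {A, B, D, E, G}, leaving only C.
Row 6, column 6: row 6 has {B, C, E, F, G} and column 6 has {A, B, C, E, F, G}, leaving only D.
Row 6 already has {B, C, D, E, F, G} and column 5 already has {B, C, E, F, G}, so row 6, column 5 must be A.

A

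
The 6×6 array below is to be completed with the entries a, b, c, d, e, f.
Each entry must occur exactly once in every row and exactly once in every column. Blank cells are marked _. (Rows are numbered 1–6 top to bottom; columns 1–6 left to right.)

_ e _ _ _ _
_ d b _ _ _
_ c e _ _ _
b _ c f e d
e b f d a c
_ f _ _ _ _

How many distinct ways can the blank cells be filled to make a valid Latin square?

Row 1, column 1: eliminating its row and column leaves {a, c, d, f}.
Row 1, column 3: eliminating its row and column leaves {a, d}.
Row 1, column 4: eliminating its row and column leaves {a, b, c}.
Row 1, column 5: eliminating its row and column leaves {b, c, d, f}.
Row 1, column 6: eliminating its row and column leaves {a, b, f}.
Row 2, column 1: eliminating its row and column leaves {a, c, f}.
Row 2, column 4: eliminating its row and column leaves {a, c, e}.
Row 2, column 5: eliminating its row and column leaves {c, f}.
Row 2, column 6: eliminating its row and column leaves {a, e, f}.
Row 3, column 1: eliminating its row and column leaves {a, d, f}.
Row 3, column 4: eliminating its row and column leaves {a, b}.
Row 3, column 5: eliminating its row and column leaves {b, d, f}.
Row 3, column 6: eliminating its row and column leaves {a, b, f}.
Row 4, column 2: eliminating its row and column leaves {a}.
Row 6, column 1: eliminating its row and column leaves {a, c, d}.
Row 6, column 3: eliminating its row and column leaves {a, d}.
Row 6, column 4: eliminating its row and column leaves {a, b, c, e}.
Row 6, column 5: eliminating its row and column leaves {b, c, d}.
Row 6, column 6: eliminating its row and column leaves {a, b, e}.
Enumerating the assignments across these blanks that avoid any row or column repeat gives 24 completions.

24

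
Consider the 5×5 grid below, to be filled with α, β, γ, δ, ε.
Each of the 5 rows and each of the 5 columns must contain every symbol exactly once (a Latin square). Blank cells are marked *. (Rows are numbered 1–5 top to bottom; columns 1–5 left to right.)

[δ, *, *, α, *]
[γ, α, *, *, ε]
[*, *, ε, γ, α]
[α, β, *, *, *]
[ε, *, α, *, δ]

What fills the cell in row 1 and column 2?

ε

Row 3, column 1: row 3 has {α, γ, ε} and column 1 has {α, γ, δ, ε}, leaving only β.
Row 3, column 2: row 3 has {α, β, γ, ε} and column 2 has {α, β}, leaving only δ.
Row 4, column 5: row 4 has {α, β} and column 5 has {α, δ, ε}, leaving only γ.
Row 1, column 5: row 1 has {α, δ} and column 5 has {α, γ, δ, ε}, leaving only β.
Row 1, column 3: row 1 has {α, β, δ} and column 3 has {α, ε}, leaving only γ.
Row 1 already has {α, β, γ, δ} and column 2 already has {α, β, δ}, so row 1, column 2 must be ε.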